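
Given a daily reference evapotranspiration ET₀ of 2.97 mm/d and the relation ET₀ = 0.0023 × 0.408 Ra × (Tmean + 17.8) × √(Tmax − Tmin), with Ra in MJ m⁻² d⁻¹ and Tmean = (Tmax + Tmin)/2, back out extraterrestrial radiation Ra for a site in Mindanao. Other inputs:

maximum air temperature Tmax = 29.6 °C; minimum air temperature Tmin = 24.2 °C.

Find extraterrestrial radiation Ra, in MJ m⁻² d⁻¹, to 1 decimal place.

30.5 MJ m⁻² d⁻¹

Tmean = (29.6+24.2)/2 = 26.90 °C; ΔT = 5.4
Ra = ET₀ / [0.0023 × 0.408 × (Tmean+17.8) × √ΔT]
   = 2.97 / (0.0023 × 0.408 × 44.70 × 2.3238) = 30.469 MJ m⁻² d⁻¹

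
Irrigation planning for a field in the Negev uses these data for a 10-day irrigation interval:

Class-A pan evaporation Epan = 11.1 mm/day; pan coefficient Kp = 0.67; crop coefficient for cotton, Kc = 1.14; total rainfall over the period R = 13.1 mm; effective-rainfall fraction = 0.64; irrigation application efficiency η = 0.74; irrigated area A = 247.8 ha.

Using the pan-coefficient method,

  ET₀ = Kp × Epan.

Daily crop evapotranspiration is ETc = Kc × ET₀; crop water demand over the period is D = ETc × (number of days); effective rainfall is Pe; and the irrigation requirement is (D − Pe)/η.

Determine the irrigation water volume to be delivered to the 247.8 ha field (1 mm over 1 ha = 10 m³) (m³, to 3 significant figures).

256000 m³

ET₀ = 0.67 × 11.1 = 7.4370 mm/d
ETc = Kc × ET₀ = 1.14 × 7.4370 = 8.4782 mm/d
Crop demand D = ETc × 10 d = 8.4782 × 10 = 84.782 mm
Pe = 0.64 × 13.1 = 8.384 mm
D − Pe = 84.782 − 8.384 = 76.398 mm
Gross irrigation = 76.398 / 0.74 = 103.241 mm
Volume = 103.241 mm × 247.8 ha × 10 = 255831.2 m³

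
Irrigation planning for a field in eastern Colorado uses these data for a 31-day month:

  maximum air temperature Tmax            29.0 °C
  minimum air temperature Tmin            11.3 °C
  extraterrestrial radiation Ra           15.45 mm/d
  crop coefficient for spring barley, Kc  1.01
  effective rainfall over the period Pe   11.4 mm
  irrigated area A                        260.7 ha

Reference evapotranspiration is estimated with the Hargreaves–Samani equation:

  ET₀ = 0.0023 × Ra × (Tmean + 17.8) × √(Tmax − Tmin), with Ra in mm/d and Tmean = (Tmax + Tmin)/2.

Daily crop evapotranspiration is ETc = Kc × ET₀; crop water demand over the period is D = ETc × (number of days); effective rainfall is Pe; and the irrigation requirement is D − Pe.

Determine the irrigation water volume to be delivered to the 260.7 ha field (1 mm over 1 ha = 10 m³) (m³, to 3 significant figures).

433000 m³

Tmean = (29.0 + 11.3)/2 = 20.15 °C
ET₀ = 0.0023 × 15.45 × (20.15 + 17.8) × √17.7 = 0.0023 × 15.45 × 37.95 × 4.2071 = 5.6735 mm/d
ETc = Kc × ET₀ = 1.01 × 5.6735 = 5.7302 mm/d
Crop demand D = ETc × 31 d = 5.7302 × 31 = 177.636 mm
D − Pe = 177.636 − 11.4 = 166.236 mm
Volume = 166.236 mm × 260.7 ha × 10 = 433377.3 m³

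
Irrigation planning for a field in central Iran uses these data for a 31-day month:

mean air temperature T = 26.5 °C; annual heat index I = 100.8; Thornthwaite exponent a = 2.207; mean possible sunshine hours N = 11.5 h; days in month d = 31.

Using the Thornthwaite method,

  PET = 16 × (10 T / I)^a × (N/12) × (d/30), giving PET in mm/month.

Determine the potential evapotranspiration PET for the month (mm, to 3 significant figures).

10T/I = 10 × 26.5 / 100.8 = 2.6290
(10T/I)^a = 2.6290^2.207 = 8.4426
Uncorrected PET = 16 × 8.4426 = 135.082 mm
Correction = (N/12)(d/30) = (11.5/12)(31/30) = 0.9903
PET = 135.082 × 0.9903 = 133.772 mm/month

134 mm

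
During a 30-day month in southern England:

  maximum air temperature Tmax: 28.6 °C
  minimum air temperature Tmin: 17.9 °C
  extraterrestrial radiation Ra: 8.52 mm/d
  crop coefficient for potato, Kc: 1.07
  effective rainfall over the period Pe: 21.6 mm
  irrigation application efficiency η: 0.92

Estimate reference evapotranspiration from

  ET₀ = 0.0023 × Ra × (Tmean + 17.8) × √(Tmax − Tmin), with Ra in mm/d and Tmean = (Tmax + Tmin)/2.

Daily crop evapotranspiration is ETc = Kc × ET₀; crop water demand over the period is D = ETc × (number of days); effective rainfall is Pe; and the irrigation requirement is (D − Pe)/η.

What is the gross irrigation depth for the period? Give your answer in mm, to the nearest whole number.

68 mm

Tmean = (28.6 + 17.9)/2 = 23.25 °C
ET₀ = 0.0023 × 8.52 × (23.25 + 17.8) × √10.7 = 0.0023 × 8.52 × 41.05 × 3.2711 = 2.6313 mm/d
ETc = Kc × ET₀ = 1.07 × 2.6313 = 2.8155 mm/d
Crop demand D = ETc × 30 d = 2.8155 × 30 = 84.465 mm
D − Pe = 84.465 − 21.6 = 62.865 mm
Gross irrigation = 62.865 / 0.92 = 68.332 mm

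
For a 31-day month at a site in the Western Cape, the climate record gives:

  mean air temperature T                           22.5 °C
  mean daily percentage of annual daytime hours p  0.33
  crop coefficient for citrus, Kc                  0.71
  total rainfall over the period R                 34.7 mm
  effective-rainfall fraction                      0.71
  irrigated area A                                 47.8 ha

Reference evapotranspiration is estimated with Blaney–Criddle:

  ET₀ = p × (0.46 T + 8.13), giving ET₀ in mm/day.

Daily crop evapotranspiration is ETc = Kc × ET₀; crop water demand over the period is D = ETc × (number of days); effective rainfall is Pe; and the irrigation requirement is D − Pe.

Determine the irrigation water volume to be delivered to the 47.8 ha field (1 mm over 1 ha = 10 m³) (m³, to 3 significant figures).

52400 m³

ET₀ = 0.33 × (0.46 × 22.5 + 8.13) = 0.33 × 18.480 = 6.0984 mm/d
ETc = Kc × ET₀ = 0.71 × 6.0984 = 4.3299 mm/d
Crop demand D = ETc × 31 d = 4.3299 × 31 = 134.227 mm
Pe = 0.71 × 34.7 = 24.637 mm
D − Pe = 134.227 − 24.637 = 109.590 mm
Volume = 109.590 mm × 47.8 ha × 10 = 52384.0 m³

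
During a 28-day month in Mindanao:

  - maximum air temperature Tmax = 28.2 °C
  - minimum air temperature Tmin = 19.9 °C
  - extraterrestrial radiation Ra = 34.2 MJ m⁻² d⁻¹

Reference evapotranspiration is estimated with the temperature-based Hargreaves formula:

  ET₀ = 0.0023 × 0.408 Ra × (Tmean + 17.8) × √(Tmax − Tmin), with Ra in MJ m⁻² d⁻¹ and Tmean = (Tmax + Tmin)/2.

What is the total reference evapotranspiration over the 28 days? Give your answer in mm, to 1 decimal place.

Tmean = (28.2 + 19.9)/2 = 24.05 °C
0.408 Ra = 0.408 × 34.2 = 13.9536 mm/d equivalent
ET₀ = 0.0023 × 13.9536 × (24.05 + 17.8) × √8.3 = 0.0023 × 13.9536 × 41.85 × 2.8810 = 3.8695 mm/d
Over 28 days: 3.8695 × 28 = 108.346 mm

108.3 mm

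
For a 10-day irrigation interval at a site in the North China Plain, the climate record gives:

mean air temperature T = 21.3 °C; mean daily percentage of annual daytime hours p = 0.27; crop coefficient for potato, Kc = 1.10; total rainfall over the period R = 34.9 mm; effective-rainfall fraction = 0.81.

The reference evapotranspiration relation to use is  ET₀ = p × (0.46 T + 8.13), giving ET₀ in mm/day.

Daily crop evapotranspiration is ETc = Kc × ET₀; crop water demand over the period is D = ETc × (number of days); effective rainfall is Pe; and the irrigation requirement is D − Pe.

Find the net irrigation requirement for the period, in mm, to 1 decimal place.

25.0 mm

ET₀ = 0.27 × (0.46 × 21.3 + 8.13) = 0.27 × 17.928 = 4.8406 mm/d
ETc = Kc × ET₀ = 1.10 × 4.8406 = 5.3247 mm/d
Crop demand D = ETc × 10 d = 5.3247 × 10 = 53.247 mm
Pe = 0.81 × 34.9 = 28.269 mm
D − Pe = 53.247 − 28.269 = 24.978 mm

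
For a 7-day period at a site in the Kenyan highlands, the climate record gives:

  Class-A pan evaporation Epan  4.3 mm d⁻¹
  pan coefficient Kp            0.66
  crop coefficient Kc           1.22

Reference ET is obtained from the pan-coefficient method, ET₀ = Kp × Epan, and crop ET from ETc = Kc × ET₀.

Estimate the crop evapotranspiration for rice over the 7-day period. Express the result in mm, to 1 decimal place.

ET₀ = 0.66 × 4.3 = 2.8380 mm/d
ETc = Kc × ET₀ = 1.22 × 2.8380 = 3.4624 mm/d
Over 7 days: 3.4624 × 7 = 24.237 mm

24.2 mm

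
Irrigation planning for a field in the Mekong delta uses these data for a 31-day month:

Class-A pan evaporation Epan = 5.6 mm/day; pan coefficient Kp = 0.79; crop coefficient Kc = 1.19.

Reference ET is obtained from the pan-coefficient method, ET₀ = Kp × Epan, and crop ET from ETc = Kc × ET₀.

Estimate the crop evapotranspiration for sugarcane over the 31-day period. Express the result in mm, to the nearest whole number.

163 mm

ET₀ = 0.79 × 5.6 = 4.4240 mm/d
ETc = Kc × ET₀ = 1.19 × 4.4240 = 5.2646 mm/d
Over 31 days: 5.2646 × 31 = 163.203 mm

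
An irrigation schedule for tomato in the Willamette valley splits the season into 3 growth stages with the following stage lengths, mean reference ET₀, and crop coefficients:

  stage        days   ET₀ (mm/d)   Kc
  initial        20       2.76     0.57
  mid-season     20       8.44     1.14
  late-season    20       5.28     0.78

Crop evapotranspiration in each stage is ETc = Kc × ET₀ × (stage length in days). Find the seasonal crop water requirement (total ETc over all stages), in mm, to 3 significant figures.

306 mm

initial: 0.57 × 2.76 × 20 = 31.46 mm
mid-season: 1.14 × 8.44 × 20 = 192.43 mm
late-season: 0.78 × 5.28 × 20 = 82.37 mm
Seasonal total = 306.26 mm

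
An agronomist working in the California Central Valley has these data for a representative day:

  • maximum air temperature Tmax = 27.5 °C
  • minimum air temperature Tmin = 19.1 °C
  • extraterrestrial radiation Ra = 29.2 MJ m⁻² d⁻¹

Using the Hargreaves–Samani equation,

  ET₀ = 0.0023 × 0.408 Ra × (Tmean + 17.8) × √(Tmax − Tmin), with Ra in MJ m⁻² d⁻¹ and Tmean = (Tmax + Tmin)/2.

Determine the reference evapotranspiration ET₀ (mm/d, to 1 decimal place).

3.3 mm/d

Tmean = (27.5 + 19.1)/2 = 23.30 °C
0.408 Ra = 0.408 × 29.2 = 11.9136 mm/d equivalent
ET₀ = 0.0023 × 11.9136 × (23.30 + 17.8) × √8.4 = 0.0023 × 11.9136 × 41.10 × 2.8983 = 3.2640 mm/d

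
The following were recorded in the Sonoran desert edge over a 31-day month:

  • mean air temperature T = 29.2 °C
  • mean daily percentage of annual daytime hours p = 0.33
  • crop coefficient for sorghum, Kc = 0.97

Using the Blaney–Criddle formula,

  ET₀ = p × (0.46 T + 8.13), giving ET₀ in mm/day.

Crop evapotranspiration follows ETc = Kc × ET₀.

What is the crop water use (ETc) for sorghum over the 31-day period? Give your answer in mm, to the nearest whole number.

ET₀ = 0.33 × (0.46 × 29.2 + 8.13) = 0.33 × 21.562 = 7.1155 mm/d
ETc = Kc × ET₀ = 0.97 × 7.1155 = 6.9020 mm/d
Over 31 days: 6.9020 × 31 = 213.962 mm

214 mm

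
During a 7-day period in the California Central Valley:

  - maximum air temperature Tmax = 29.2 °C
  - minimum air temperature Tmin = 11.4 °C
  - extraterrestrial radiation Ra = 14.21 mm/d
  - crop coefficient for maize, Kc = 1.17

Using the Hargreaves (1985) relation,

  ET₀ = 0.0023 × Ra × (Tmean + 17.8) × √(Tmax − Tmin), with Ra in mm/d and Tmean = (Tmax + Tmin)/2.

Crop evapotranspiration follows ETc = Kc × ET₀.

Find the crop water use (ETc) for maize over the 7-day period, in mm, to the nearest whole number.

43 mm

Tmean = (29.2 + 11.4)/2 = 20.30 °C
ET₀ = 0.0023 × 14.21 × (20.30 + 17.8) × √17.8 = 0.0023 × 14.21 × 38.10 × 4.2190 = 5.2536 mm/d
ETc = Kc × ET₀ = 1.17 × 5.2536 = 6.1467 mm/d
Over 7 days: 6.1467 × 7 = 43.027 mm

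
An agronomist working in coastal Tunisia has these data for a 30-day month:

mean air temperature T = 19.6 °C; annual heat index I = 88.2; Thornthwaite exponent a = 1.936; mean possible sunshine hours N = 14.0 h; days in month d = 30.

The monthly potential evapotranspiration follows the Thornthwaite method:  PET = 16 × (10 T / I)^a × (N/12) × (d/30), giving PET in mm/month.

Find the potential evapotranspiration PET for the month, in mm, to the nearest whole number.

88 mm

10T/I = 10 × 19.6 / 88.2 = 2.2222
(10T/I)^a = 2.2222^1.936 = 4.6922
Uncorrected PET = 16 × 4.6922 = 75.075 mm
Correction = (N/12)(d/30) = (14.0/12)(30/30) = 1.1667
PET = 75.075 × 1.1667 = 87.590 mm/month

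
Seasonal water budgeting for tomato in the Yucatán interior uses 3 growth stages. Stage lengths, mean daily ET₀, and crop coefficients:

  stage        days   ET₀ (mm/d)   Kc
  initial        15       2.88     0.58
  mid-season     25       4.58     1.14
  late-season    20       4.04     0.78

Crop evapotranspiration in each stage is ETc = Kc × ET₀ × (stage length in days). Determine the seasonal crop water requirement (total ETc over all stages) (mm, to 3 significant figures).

219 mm

initial: 0.58 × 2.88 × 15 = 25.06 mm
mid-season: 1.14 × 4.58 × 25 = 130.53 mm
late-season: 0.78 × 4.04 × 20 = 63.02 mm
Seasonal total = 218.61 mm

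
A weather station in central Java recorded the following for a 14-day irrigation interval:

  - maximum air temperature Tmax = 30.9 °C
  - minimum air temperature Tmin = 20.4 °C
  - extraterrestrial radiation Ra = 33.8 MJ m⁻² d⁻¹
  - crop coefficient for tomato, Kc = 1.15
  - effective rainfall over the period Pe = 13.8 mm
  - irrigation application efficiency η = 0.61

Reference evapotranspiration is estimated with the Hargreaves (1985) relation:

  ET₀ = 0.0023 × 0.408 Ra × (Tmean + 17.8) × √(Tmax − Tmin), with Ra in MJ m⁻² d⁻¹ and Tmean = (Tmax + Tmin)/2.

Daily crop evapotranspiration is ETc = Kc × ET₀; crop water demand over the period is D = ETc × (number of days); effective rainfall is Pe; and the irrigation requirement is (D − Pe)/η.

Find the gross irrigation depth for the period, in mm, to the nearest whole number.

Tmean = (30.9 + 20.4)/2 = 25.65 °C
0.408 Ra = 0.408 × 33.8 = 13.7904 mm/d equivalent
ET₀ = 0.0023 × 13.7904 × (25.65 + 17.8) × √10.5 = 0.0023 × 13.7904 × 43.45 × 3.2404 = 4.4657 mm/d
ETc = Kc × ET₀ = 1.15 × 4.4657 = 5.1356 mm/d
Crop demand D = ETc × 14 d = 5.1356 × 14 = 71.898 mm
D − Pe = 71.898 − 13.8 = 58.098 mm
Gross irrigation = 58.098 / 0.61 = 95.243 mm

95 mm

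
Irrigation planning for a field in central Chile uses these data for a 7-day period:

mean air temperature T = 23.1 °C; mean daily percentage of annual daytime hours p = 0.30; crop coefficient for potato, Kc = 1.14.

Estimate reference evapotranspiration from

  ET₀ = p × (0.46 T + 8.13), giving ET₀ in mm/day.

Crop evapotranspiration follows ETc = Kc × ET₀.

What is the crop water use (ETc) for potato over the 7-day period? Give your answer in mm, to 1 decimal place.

44.9 mm

ET₀ = 0.30 × (0.46 × 23.1 + 8.13) = 0.30 × 18.756 = 5.6268 mm/d
ETc = Kc × ET₀ = 1.14 × 5.6268 = 6.4146 mm/d
Over 7 days: 6.4146 × 7 = 44.902 mm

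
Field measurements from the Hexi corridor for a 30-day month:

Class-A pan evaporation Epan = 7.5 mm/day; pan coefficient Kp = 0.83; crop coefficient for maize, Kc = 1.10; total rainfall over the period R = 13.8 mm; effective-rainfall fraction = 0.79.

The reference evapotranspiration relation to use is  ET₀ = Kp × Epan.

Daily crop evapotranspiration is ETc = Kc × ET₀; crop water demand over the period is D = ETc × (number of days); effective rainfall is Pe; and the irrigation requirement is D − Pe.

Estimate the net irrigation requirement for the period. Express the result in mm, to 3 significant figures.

195 mm

ET₀ = 0.83 × 7.5 = 6.2250 mm/d
ETc = Kc × ET₀ = 1.10 × 6.2250 = 6.8475 mm/d
Crop demand D = ETc × 30 d = 6.8475 × 30 = 205.425 mm
Pe = 0.79 × 13.8 = 10.902 mm
D − Pe = 205.425 − 10.902 = 194.523 mm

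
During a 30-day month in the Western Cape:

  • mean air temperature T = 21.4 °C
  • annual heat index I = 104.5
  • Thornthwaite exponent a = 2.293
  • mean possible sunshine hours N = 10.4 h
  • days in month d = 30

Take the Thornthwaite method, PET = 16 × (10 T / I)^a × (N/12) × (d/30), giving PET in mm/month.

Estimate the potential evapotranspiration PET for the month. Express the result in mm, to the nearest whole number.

10T/I = 10 × 21.4 / 104.5 = 2.0478
(10T/I)^a = 2.0478^2.293 = 5.1735
Uncorrected PET = 16 × 5.1735 = 82.776 mm
Correction = (N/12)(d/30) = (10.4/12)(30/30) = 0.8667
PET = 82.776 × 0.8667 = 71.742 mm/month

72 mm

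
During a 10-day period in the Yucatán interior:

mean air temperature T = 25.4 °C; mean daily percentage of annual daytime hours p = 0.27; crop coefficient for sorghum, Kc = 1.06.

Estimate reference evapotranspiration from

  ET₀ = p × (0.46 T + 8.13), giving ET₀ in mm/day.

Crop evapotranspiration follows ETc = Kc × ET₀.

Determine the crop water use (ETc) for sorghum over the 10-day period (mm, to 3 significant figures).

ET₀ = 0.27 × (0.46 × 25.4 + 8.13) = 0.27 × 19.814 = 5.3498 mm/d
ETc = Kc × ET₀ = 1.06 × 5.3498 = 5.6708 mm/d
Over 10 days: 5.6708 × 10 = 56.708 mm

56.7 mm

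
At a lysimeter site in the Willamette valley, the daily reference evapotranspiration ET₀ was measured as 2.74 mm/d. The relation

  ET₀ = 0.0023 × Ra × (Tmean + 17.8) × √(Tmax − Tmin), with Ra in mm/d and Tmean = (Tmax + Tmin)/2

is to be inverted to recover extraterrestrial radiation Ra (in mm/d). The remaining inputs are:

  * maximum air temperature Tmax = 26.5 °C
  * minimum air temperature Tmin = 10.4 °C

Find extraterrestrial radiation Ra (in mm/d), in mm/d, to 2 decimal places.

8.19 mm/d

Tmean = 18.45 °C; √ΔT = 4.0125
Ra = ET₀ / [0.0023 × (Tmean+17.8) × √ΔT] = 2.74 / (0.0023 × 36.25 × 4.0125) = 8.190 mm/d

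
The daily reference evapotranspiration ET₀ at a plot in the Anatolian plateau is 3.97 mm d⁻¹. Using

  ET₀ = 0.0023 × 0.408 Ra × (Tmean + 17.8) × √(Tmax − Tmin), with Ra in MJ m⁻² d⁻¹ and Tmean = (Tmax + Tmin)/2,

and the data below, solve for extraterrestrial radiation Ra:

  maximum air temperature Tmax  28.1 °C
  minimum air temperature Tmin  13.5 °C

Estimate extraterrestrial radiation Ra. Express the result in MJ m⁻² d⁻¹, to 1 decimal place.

28.7 MJ m⁻² d⁻¹

Tmean = (28.1+13.5)/2 = 20.80 °C; ΔT = 14.6
Ra = ET₀ / [0.0023 × 0.408 × (Tmean+17.8) × √ΔT]
   = 3.97 / (0.0023 × 0.408 × 38.60 × 3.8210) = 28.684 MJ m⁻² d⁻¹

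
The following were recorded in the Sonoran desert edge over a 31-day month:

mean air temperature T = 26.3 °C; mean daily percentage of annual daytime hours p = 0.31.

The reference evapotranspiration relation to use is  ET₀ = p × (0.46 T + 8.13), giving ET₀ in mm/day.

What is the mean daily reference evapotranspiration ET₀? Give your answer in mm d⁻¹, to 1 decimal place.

ET₀ = 0.31 × (0.46 × 26.3 + 8.13) = 0.31 × 20.228 = 6.2707 mm/d

6.3 mm d⁻¹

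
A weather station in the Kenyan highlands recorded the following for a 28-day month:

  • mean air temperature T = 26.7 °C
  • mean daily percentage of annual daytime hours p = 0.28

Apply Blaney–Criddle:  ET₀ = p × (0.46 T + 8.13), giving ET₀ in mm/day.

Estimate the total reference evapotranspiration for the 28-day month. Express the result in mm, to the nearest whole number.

160 mm

ET₀ = 0.28 × (0.46 × 26.7 + 8.13) = 0.28 × 20.412 = 5.7154 mm/d
Monthly total = 5.7154 × 28 = 160.031 mm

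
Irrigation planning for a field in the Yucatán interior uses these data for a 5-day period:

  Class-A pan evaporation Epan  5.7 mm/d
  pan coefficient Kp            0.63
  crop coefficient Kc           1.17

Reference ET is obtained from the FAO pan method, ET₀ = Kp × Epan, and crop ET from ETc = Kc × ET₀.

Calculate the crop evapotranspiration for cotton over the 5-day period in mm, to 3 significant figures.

ET₀ = 0.63 × 5.7 = 3.5910 mm/d
ETc = Kc × ET₀ = 1.17 × 3.5910 = 4.2015 mm/d
Over 5 days: 4.2015 × 5 = 21.008 mm

21.0 mm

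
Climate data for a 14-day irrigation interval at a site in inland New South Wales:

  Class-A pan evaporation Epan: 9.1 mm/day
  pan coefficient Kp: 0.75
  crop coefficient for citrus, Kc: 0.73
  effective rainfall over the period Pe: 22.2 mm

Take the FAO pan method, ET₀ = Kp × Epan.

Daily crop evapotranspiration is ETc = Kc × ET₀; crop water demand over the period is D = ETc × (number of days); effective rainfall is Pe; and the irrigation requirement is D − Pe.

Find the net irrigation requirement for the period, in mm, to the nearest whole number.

ET₀ = 0.75 × 9.1 = 6.8250 mm/d
ETc = Kc × ET₀ = 0.73 × 6.8250 = 4.9823 mm/d
Crop demand D = ETc × 14 d = 4.9823 × 14 = 69.752 mm
D − Pe = 69.752 − 22.2 = 47.552 mm

48 mm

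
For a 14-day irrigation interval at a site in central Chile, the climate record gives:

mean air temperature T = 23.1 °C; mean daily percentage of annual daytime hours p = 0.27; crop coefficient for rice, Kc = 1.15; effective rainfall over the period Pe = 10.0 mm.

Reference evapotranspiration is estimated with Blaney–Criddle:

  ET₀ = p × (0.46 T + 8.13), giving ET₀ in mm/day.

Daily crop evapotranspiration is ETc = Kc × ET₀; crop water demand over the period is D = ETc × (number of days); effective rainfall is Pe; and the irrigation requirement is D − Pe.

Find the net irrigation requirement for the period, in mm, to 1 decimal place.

71.5 mm

ET₀ = 0.27 × (0.46 × 23.1 + 8.13) = 0.27 × 18.756 = 5.0641 mm/d
ETc = Kc × ET₀ = 1.15 × 5.0641 = 5.8237 mm/d
Crop demand D = ETc × 14 d = 5.8237 × 14 = 81.532 mm
D − Pe = 81.532 − 10.0 = 71.532 mm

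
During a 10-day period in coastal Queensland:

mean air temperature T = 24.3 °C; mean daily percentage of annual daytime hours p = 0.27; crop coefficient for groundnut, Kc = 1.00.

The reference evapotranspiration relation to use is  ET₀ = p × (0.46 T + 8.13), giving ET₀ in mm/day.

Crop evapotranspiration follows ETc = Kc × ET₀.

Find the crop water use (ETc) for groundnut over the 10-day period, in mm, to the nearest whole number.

ET₀ = 0.27 × (0.46 × 24.3 + 8.13) = 0.27 × 19.308 = 5.2132 mm/d
ETc = Kc × ET₀ = 1.00 × 5.2132 = 5.2132 mm/d
Over 10 days: 5.2132 × 10 = 52.132 mm

52 mm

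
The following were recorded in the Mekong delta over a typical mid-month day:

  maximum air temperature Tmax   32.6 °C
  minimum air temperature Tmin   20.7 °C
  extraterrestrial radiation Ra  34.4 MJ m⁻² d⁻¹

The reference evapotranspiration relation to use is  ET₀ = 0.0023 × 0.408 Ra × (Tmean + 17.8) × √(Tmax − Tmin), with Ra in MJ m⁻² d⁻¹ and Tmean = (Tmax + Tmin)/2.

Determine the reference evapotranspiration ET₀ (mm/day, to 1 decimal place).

Tmean = (32.6 + 20.7)/2 = 26.65 °C
0.408 Ra = 0.408 × 34.4 = 14.0352 mm/d equivalent
ET₀ = 0.0023 × 14.0352 × (26.65 + 17.8) × √11.9 = 0.0023 × 14.0352 × 44.45 × 3.4496 = 4.9498 mm/d

4.9 mm/day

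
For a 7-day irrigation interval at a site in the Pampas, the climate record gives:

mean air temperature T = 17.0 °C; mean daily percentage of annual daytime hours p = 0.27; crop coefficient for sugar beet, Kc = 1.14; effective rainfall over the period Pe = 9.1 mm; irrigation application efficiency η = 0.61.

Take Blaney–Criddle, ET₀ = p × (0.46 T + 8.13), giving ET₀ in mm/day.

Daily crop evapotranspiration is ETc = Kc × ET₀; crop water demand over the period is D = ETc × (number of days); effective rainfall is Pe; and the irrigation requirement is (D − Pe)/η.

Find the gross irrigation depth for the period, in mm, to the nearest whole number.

ET₀ = 0.27 × (0.46 × 17.0 + 8.13) = 0.27 × 15.950 = 4.3065 mm/d
ETc = Kc × ET₀ = 1.14 × 4.3065 = 4.9094 mm/d
Crop demand D = ETc × 7 d = 4.9094 × 7 = 34.366 mm
D − Pe = 34.366 − 9.1 = 25.266 mm
Gross irrigation = 25.266 / 0.61 = 41.420 mm

41 mm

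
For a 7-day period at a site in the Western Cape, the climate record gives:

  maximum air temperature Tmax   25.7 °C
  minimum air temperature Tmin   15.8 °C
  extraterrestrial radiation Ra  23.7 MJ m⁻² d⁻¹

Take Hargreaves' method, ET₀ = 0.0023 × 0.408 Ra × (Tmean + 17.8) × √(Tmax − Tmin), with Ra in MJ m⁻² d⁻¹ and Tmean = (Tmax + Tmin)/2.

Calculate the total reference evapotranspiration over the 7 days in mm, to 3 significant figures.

18.9 mm

Tmean = (25.7 + 15.8)/2 = 20.75 °C
0.408 Ra = 0.408 × 23.7 = 9.6696 mm/d equivalent
ET₀ = 0.0023 × 9.6696 × (20.75 + 17.8) × √9.9 = 0.0023 × 9.6696 × 38.55 × 3.1464 = 2.6976 mm/d
Over 7 days: 2.6976 × 7 = 18.883 mm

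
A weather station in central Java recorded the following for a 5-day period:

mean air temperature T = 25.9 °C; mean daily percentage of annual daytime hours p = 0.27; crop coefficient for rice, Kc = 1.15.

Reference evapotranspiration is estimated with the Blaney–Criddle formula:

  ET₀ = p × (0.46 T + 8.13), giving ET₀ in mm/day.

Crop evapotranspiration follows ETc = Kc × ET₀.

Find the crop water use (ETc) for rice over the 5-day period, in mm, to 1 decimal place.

31.1 mm

ET₀ = 0.27 × (0.46 × 25.9 + 8.13) = 0.27 × 20.044 = 5.4119 mm/d
ETc = Kc × ET₀ = 1.15 × 5.4119 = 6.2237 mm/d
Over 5 days: 6.2237 × 5 = 31.119 mm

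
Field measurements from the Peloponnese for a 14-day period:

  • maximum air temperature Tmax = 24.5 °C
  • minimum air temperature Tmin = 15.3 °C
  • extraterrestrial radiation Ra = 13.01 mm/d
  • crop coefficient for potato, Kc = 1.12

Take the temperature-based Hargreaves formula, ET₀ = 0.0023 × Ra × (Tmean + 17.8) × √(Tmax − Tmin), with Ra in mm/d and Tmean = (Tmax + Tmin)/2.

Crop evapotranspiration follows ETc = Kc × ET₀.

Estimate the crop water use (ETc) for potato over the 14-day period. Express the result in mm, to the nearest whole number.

Tmean = (24.5 + 15.3)/2 = 19.90 °C
ET₀ = 0.0023 × 13.01 × (19.90 + 17.8) × √9.2 = 0.0023 × 13.01 × 37.70 × 3.0332 = 3.4217 mm/d
ETc = Kc × ET₀ = 1.12 × 3.4217 = 3.8323 mm/d
Over 14 days: 3.8323 × 14 = 53.652 mm

54 mm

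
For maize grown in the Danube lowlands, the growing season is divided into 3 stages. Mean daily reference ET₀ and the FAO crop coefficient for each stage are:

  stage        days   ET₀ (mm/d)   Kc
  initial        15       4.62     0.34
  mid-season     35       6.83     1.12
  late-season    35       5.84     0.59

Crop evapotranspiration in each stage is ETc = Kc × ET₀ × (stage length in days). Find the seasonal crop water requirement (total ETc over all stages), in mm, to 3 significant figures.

412 mm

initial: 0.34 × 4.62 × 15 = 23.56 mm
mid-season: 1.12 × 6.83 × 35 = 267.74 mm
late-season: 0.59 × 5.84 × 35 = 120.60 mm
Seasonal total = 411.90 mm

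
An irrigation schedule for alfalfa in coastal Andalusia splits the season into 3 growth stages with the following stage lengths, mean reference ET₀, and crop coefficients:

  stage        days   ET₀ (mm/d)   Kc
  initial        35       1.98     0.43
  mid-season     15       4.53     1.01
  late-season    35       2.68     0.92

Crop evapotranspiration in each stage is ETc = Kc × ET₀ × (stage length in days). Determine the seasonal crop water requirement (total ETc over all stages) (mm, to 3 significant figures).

initial: 0.43 × 1.98 × 35 = 29.80 mm
mid-season: 1.01 × 4.53 × 15 = 68.63 mm
late-season: 0.92 × 2.68 × 35 = 86.30 mm
Seasonal total = 184.73 mm

185 mm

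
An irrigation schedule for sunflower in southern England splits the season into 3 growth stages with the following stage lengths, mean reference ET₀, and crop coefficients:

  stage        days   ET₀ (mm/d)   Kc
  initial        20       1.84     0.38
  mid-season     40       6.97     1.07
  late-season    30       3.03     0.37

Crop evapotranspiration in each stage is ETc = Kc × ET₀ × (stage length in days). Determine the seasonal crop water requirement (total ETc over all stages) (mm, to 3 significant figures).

346 mm

initial: 0.38 × 1.84 × 20 = 13.98 mm
mid-season: 1.07 × 6.97 × 40 = 298.32 mm
late-season: 0.37 × 3.03 × 30 = 33.63 mm
Seasonal total = 345.93 mm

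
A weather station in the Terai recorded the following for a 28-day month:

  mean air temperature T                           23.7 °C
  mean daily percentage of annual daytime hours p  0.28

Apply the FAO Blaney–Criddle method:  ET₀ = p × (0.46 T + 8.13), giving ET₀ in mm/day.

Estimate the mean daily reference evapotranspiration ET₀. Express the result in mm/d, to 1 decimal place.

ET₀ = 0.28 × (0.46 × 23.7 + 8.13) = 0.28 × 19.032 = 5.3290 mm/d

5.3 mm/d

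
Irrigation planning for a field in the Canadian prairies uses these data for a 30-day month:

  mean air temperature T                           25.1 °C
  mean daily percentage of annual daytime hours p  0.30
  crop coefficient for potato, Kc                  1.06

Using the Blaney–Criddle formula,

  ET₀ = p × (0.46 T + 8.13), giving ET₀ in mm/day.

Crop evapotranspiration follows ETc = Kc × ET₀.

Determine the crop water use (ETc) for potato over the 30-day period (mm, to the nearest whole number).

188 mm

ET₀ = 0.30 × (0.46 × 25.1 + 8.13) = 0.30 × 19.676 = 5.9028 mm/d
ETc = Kc × ET₀ = 1.06 × 5.9028 = 6.2570 mm/d
Over 30 days: 6.2570 × 30 = 187.710 mm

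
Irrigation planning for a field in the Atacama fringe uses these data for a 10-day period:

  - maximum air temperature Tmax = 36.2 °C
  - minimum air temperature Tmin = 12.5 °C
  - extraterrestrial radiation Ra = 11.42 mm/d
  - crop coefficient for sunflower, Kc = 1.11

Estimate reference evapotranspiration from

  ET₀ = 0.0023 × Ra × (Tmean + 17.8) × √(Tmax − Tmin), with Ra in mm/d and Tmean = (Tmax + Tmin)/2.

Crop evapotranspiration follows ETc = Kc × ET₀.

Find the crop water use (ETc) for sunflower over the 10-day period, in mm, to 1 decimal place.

Tmean = (36.2 + 12.5)/2 = 24.35 °C
ET₀ = 0.0023 × 11.42 × (24.35 + 17.8) × √23.7 = 0.0023 × 11.42 × 42.15 × 4.8683 = 5.3898 mm/d
ETc = Kc × ET₀ = 1.11 × 5.3898 = 5.9827 mm/d
Over 10 days: 5.9827 × 10 = 59.827 mm

59.8 mm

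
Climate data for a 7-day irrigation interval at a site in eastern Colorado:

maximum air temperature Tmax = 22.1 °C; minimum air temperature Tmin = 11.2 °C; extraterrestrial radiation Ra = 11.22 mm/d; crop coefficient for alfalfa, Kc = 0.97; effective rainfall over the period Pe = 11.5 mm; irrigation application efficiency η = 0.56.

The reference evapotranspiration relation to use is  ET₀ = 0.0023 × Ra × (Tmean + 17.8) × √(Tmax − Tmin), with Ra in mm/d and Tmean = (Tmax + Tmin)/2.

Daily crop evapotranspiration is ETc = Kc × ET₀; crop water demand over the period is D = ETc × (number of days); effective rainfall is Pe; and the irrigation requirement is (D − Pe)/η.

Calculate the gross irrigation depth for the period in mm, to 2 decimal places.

Tmean = (22.1 + 11.2)/2 = 16.65 °C
ET₀ = 0.0023 × 11.22 × (16.65 + 17.8) × √10.9 = 0.0023 × 11.22 × 34.45 × 3.3015 = 2.9351 mm/d
ETc = Kc × ET₀ = 0.97 × 2.9351 = 2.8470 mm/d
Crop demand D = ETc × 7 d = 2.8470 × 7 = 19.929 mm
D − Pe = 19.929 − 11.5 = 8.429 mm
Gross irrigation = 8.429 / 0.56 = 15.052 mm

15.05 mm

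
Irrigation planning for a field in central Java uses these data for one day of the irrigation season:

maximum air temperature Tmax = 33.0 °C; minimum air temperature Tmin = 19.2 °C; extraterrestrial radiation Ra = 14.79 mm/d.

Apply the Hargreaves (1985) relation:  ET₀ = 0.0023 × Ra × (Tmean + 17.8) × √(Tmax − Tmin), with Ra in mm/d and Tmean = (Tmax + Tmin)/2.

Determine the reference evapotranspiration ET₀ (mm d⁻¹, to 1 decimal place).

Tmean = (33.0 + 19.2)/2 = 26.10 °C
ET₀ = 0.0023 × 14.79 × (26.10 + 17.8) × √13.8 = 0.0023 × 14.79 × 43.90 × 3.7148 = 5.5475 mm/d

5.5 mm d⁻¹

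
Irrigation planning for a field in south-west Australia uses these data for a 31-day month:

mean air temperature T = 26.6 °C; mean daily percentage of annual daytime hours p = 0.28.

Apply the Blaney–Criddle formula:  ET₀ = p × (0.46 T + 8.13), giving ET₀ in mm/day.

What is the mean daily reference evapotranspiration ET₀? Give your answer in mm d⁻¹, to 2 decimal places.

5.70 mm d⁻¹

ET₀ = 0.28 × (0.46 × 26.6 + 8.13) = 0.28 × 20.366 = 5.7025 mm/d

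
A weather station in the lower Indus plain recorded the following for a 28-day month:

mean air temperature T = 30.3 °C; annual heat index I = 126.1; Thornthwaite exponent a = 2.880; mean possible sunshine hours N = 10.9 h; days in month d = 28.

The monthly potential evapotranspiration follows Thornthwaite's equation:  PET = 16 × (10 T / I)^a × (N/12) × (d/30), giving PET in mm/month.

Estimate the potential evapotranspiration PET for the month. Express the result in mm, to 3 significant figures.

10T/I = 10 × 30.3 / 126.1 = 2.4029
(10T/I)^a = 2.4029^2.880 = 12.4887
Uncorrected PET = 16 × 12.4887 = 199.819 mm
Correction = (N/12)(d/30) = (10.9/12)(28/30) = 0.8478
PET = 199.819 × 0.8478 = 169.407 mm/month

169 mm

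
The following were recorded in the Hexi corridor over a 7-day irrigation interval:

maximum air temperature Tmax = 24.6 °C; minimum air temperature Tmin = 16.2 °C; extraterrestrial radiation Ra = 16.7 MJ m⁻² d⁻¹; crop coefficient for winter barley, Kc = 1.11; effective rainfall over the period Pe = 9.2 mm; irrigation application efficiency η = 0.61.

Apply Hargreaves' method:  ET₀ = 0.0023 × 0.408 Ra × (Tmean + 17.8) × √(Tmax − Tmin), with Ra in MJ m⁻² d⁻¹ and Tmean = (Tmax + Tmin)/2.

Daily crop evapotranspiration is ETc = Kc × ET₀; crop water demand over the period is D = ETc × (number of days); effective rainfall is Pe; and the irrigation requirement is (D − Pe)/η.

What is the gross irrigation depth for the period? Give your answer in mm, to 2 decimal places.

Tmean = (24.6 + 16.2)/2 = 20.40 °C
0.408 Ra = 0.408 × 16.7 = 6.8136 mm/d equivalent
ET₀ = 0.0023 × 6.8136 × (20.40 + 17.8) × √8.4 = 0.0023 × 6.8136 × 38.20 × 2.8983 = 1.7350 mm/d
ETc = Kc × ET₀ = 1.11 × 1.7350 = 1.9259 mm/d
Crop demand D = ETc × 7 d = 1.9259 × 7 = 13.481 mm
D − Pe = 13.481 − 9.2 = 4.281 mm
Gross irrigation = 4.281 / 0.61 = 7.018 mm

7.02 mm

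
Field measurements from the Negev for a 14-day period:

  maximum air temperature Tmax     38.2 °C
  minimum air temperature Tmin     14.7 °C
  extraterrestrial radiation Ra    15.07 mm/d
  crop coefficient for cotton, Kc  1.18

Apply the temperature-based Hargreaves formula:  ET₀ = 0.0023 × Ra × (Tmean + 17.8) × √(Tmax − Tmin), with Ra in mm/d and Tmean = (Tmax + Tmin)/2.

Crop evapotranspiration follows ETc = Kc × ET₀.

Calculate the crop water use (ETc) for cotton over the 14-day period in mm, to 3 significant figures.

Tmean = (38.2 + 14.7)/2 = 26.45 °C
ET₀ = 0.0023 × 15.07 × (26.45 + 17.8) × √23.5 = 0.0023 × 15.07 × 44.25 × 4.8477 = 7.4352 mm/d
ETc = Kc × ET₀ = 1.18 × 7.4352 = 8.7735 mm/d
Over 14 days: 8.7735 × 14 = 122.829 mm

123 mm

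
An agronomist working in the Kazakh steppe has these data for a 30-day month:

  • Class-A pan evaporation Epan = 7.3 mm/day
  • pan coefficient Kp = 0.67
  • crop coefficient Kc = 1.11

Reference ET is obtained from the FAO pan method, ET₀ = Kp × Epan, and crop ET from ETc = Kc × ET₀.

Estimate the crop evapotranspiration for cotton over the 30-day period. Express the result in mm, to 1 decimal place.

ET₀ = 0.67 × 7.3 = 4.8910 mm/d
ETc = Kc × ET₀ = 1.11 × 4.8910 = 5.4290 mm/d
Over 30 days: 5.4290 × 30 = 162.870 mm

162.9 mm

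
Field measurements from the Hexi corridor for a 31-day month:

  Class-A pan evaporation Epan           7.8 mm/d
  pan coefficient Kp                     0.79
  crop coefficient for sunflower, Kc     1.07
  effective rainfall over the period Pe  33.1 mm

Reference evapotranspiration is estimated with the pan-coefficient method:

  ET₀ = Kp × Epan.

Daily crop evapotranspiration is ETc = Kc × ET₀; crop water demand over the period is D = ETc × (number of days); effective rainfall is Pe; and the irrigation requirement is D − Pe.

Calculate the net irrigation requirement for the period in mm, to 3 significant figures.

ET₀ = 0.79 × 7.8 = 6.1620 mm/d
ETc = Kc × ET₀ = 1.07 × 6.1620 = 6.5933 mm/d
Crop demand D = ETc × 31 d = 6.5933 × 31 = 204.392 mm
D − Pe = 204.392 − 33.1 = 171.292 mm

171 mm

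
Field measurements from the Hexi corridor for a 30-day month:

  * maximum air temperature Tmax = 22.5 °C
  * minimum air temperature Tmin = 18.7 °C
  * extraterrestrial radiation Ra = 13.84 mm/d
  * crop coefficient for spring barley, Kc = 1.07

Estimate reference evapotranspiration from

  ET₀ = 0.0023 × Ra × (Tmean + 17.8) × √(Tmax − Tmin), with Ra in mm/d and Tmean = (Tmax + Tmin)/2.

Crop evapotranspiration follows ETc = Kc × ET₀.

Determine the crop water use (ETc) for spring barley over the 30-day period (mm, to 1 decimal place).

76.5 mm

Tmean = (22.5 + 18.7)/2 = 20.60 °C
ET₀ = 0.0023 × 13.84 × (20.60 + 17.8) × √3.8 = 0.0023 × 13.84 × 38.40 × 1.9494 = 2.3828 mm/d
ETc = Kc × ET₀ = 1.07 × 2.3828 = 2.5496 mm/d
Over 30 days: 2.5496 × 30 = 76.488 mm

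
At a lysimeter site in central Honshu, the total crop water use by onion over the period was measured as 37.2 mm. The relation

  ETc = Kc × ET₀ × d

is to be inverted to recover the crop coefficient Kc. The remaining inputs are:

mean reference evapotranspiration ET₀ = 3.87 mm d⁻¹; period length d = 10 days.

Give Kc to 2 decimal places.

ETc = Kc × ET₀ × d  ⇒  Kc = ETc / (ET₀ × d)
Kc = 37.2 / (3.87 × 10) = 37.2 / 38.70 = 0.9612

0.96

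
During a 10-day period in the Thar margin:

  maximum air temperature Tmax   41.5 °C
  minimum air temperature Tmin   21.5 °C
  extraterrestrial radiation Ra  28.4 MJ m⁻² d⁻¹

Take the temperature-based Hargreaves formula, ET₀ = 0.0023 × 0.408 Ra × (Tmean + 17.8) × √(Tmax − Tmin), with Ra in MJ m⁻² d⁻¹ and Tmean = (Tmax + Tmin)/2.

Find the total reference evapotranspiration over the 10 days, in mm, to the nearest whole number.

Tmean = (41.5 + 21.5)/2 = 31.50 °C
0.408 Ra = 0.408 × 28.4 = 11.5872 mm/d equivalent
ET₀ = 0.0023 × 11.5872 × (31.50 + 17.8) × √20.0 = 0.0023 × 11.5872 × 49.30 × 4.4721 = 5.8758 mm/d
Over 10 days: 5.8758 × 10 = 58.758 mm

59 mm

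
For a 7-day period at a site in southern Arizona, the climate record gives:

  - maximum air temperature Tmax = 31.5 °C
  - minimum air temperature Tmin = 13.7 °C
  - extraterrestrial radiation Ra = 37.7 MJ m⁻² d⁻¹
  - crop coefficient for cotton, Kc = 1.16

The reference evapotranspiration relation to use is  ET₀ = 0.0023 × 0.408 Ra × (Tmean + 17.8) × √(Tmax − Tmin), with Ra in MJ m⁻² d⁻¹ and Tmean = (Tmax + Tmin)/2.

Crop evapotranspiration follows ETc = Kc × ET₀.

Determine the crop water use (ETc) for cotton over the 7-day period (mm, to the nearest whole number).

Tmean = (31.5 + 13.7)/2 = 22.60 °C
0.408 Ra = 0.408 × 37.7 = 15.3816 mm/d equivalent
ET₀ = 0.0023 × 15.3816 × (22.60 + 17.8) × √17.8 = 0.0023 × 15.3816 × 40.40 × 4.2190 = 6.0300 mm/d
ETc = Kc × ET₀ = 1.16 × 6.0300 = 6.9948 mm/d
Over 7 days: 6.9948 × 7 = 48.964 mm

49 mm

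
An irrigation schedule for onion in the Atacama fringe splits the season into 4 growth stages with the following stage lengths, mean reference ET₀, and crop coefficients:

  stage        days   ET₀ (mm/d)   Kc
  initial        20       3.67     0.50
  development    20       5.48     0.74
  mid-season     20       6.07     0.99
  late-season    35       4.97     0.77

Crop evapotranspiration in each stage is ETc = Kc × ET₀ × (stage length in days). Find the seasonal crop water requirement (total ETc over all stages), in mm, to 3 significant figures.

372 mm

initial: 0.50 × 3.67 × 20 = 36.70 mm
development: 0.74 × 5.48 × 20 = 81.10 mm
mid-season: 0.99 × 6.07 × 20 = 120.19 mm
late-season: 0.77 × 4.97 × 35 = 133.94 mm
Seasonal total = 371.93 mm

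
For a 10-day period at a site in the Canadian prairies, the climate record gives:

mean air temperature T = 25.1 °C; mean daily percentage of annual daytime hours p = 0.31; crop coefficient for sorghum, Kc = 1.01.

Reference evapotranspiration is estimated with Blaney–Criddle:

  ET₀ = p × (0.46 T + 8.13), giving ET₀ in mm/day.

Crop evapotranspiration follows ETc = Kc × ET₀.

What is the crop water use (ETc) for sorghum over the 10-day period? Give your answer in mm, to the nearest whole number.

ET₀ = 0.31 × (0.46 × 25.1 + 8.13) = 0.31 × 19.676 = 6.0996 mm/d
ETc = Kc × ET₀ = 1.01 × 6.0996 = 6.1606 mm/d
Over 10 days: 6.1606 × 10 = 61.606 mm

62 mm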